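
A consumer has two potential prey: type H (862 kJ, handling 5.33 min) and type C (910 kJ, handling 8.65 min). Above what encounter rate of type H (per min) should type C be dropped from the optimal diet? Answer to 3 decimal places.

0.349 per min

The zero-one rule: include type C iff E₂/h₂ > λE₁/(1+λh₁). Equality gives the switch point.
λE₁h₂ = E₂ + λE₂h₁ ⇒ λ = E₂/(E₁h₂ − E₂h₁) = 910/(7456 − 4850) = 0.3492 per min.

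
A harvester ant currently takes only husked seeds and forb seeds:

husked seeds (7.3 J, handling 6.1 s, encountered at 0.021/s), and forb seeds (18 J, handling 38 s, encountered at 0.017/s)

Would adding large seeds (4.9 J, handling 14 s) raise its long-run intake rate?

Yes

On husked seeds and forb seeds alone, R = ΣλE/(1+Σλh) = 0.4593/1.774 = 0.2589 J/s.
large seeds: E/h = 4.9/14 = 0.35 J/s.
Since 0.35 > R, including large seeds increases the long-run rate.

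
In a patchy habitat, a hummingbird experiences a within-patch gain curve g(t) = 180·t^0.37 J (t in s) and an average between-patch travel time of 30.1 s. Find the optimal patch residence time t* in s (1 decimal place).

17.7 s

By the marginal value theorem, leave when the instantaneous gain rate g'(t) equals the habitat-wide average g(t)/(T + t).
g'(t) = 0.37·180·t^-0.63. Setting 0.37·180·t^-0.63 = 180·t^0.37/(30.1+t) gives 0.37(30.1+t) = t, so 0.63·t = 0.37×30.1.
t* = 0.37×30.1/0.63 = 17.68 s.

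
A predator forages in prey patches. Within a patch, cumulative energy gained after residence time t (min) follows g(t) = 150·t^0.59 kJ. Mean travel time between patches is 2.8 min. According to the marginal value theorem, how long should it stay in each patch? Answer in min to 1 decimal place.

4.0 min

By the marginal value theorem, leave when the instantaneous gain rate g'(t) equals the habitat-wide average g(t)/(T + t).
g'(t) = 0.59·150·t^-0.41. Setting 0.59·150·t^-0.41 = 150·t^0.59/(2.8+t) gives 0.59(2.8+t) = t, so 0.41·t = 0.59×2.8.
t* = 0.59×2.8/0.41 = 4.029 min.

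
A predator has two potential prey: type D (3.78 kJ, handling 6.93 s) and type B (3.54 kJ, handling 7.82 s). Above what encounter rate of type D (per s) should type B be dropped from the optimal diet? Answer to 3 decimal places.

0.704 per s

At the threshold, the rate on type D alone equals the profitability of type B: λ·3.78/(1 + λ·6.93) = 3.54/7.82 = 0.4527.
Rearranging, λ(3.78 − 0.4527×6.93) = 0.4527, so λ = 0.4527/0.6429 = 0.7041 per s.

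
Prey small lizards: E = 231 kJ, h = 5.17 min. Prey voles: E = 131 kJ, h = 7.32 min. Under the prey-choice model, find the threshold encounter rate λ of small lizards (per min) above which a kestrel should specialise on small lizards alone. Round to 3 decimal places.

At the threshold, the rate on small lizards alone equals the profitability of voles: λ·231/(1 + λ·5.17) = 131/7.32 = 17.9.
Rearranging, λ(231 − 17.9×5.17) = 17.9, so λ = 17.9/138.5 = 0.1292 per min.

0.129 per min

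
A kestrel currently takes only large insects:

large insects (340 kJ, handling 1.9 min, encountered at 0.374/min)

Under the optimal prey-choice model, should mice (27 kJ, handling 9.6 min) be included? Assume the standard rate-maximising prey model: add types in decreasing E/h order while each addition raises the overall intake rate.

On large insects alone, R = ΣλE/(1+Σλh) = 127.2/1.711 = 74.34 kJ/min.
Profitability of mice: 27/9.6 = 2.812 kJ/min.
Since 2.812 < R, time spent handling mice is better spent searching.

No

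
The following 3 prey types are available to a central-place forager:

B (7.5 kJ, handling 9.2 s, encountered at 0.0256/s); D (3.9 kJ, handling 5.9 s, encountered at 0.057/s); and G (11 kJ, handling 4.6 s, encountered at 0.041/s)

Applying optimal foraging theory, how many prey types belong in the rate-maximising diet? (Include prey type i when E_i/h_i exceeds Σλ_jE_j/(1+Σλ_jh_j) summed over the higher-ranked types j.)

3

E/h in descending order: G 2.39, B 0.815, D 0.661 kJ/s. The optimal diet is the largest prefix of this list for which every included type satisfies E_i/h_i > R on the types above it.
Rate on top 1: 0.3794. B: 0.815 > 0.3794 → include.
Rate on top 2: 0.4515. D: 0.661 > 0.4515 → include.
Optimal diet: G, B, D — 3 of 3 types.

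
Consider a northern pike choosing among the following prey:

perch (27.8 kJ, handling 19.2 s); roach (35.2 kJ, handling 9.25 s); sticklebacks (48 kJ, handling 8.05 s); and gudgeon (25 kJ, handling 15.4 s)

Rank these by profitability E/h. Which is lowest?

perch

In descending order of E/h:
sticklebacks: 48/8.05 = 5.96 kJ/s
roach: 35.2/9.25 = 3.81 kJ/s
gudgeon: 25/15.4 = 1.62 kJ/s
perch: 27.8/19.2 = 1.45 kJ/s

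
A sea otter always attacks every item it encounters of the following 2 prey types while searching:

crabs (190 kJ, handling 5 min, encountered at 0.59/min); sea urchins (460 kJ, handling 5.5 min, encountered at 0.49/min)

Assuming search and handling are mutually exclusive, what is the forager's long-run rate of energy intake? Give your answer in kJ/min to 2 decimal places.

50.79 kJ/min

Energy encountered per unit search time: 0.59×190 + 0.49×460 = 337.5 kJ/min.
Handling time per unit search time: 0.59×5 + 0.49×5.5 = 5.645.
Rate = 337.5/(1 + 5.645) = 50.79 kJ/min.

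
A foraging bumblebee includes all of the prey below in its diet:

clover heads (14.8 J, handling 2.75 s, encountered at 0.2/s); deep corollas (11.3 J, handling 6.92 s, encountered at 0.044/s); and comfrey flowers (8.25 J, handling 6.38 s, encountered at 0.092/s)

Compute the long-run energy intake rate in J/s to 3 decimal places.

1.727 J/s

Energy encountered per unit search time: 0.2×14.8 + 0.044×11.3 + 0.092×8.25 = 4.216 J/s.
Handling time per unit search time: 0.2×2.75 + 0.044×6.92 + 0.092×6.38 = 1.441.
Rate = 4.216/(1 + 1.441) = 1.727 J/s.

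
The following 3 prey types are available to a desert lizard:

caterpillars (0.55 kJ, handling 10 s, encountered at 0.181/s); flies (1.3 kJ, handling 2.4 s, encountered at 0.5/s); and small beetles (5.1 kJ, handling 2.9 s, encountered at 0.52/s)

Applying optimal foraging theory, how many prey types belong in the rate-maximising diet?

Profitabilities (E/h, kJ/s): small beetles 1.76, flies 0.542, caterpillars 0.055. Add prey in this order while the next type's profitability exceeds the intake rate on those already taken.
Rate on top 1: 1.057. flies: 0.542 < 1.057 → exclude; stop.
Optimal diet: small beetles — 1 of 3 types.

1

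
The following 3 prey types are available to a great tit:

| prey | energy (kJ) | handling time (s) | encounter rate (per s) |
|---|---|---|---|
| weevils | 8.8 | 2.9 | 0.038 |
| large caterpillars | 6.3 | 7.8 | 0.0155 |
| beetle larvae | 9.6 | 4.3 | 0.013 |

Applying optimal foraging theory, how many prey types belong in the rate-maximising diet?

Profitabilities (E/h, kJ/s): weevils 3.03, beetle larvae 2.23, large caterpillars 0.808. Add prey in this order while the next type's profitability exceeds the intake rate on those already taken.
Rate on top 1: 0.3012. beetle larvae: 2.23 > 0.3012 → include.
Rate on top 2: 0.3938. large caterpillars: 0.808 > 0.3938 → include.
Optimal diet: weevils, beetle larvae, large caterpillars — 3 of 3 types.

3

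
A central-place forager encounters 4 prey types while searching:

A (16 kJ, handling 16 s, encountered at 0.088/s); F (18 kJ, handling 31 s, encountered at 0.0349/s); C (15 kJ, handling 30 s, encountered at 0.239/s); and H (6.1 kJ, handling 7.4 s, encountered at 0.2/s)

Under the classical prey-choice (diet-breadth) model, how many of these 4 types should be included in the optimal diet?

2

Profitabilities (E/h, kJ/s): A 1, H 0.824, F 0.581, C 0.5. Add prey in this order while the next type's profitability exceeds the intake rate on those already taken.
Rate on top 1: 0.5847. H: 0.824 > 0.5847 → include.
Rate on top 2: 0.6759. F: 0.581 < 0.6759 → exclude; stop.
Optimal diet: A, H — 2 of 4 types.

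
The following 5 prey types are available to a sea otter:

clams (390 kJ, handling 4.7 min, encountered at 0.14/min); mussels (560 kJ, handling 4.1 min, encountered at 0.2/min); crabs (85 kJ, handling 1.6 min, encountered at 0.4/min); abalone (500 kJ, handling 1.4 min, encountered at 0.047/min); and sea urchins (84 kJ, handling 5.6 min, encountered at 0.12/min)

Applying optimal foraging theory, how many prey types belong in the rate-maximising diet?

Profitabilities (E/h, kJ/min): abalone 357, mussels 137, clams 83, crabs 53.1, sea urchins 15. Add prey in this order while the next type's profitability exceeds the intake rate on those already taken.
Rate on top 1: 22.05. mussels: 137 > 22.05 → include.
Rate on top 2: 71.85. clams: 83 > 71.85 → include.
Rate on top 3: 74.73. crabs: 53.1 < 74.73 → exclude; stop.
Optimal diet: abalone, mussels, clams — 3 of 5 types.

3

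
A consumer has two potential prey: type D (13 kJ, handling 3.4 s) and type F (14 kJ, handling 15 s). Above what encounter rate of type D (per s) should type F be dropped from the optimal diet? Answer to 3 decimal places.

0.095 per s

Drop type F once their profitability E₂/h₂ falls below the rate achievable on type D alone: E₂/h₂ = λE₁/(1 + λh₁).
Solve for λ: λE₁h₂ = E₂(1 + λh₁) → λ(E₁h₂ − E₂h₁) = E₂ → λ = E₂/(E₁h₂ − E₂h₁).
λ = 14/(13×15 − 14×3.4) = 14/147.4 = 0.09498 per s.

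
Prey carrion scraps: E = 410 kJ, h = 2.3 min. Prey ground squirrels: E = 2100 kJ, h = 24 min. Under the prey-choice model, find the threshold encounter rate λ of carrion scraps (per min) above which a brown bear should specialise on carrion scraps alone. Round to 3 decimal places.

At the threshold, the rate on carrion scraps alone equals the profitability of ground squirrels: λ·410/(1 + λ·2.3) = 2100/24 = 87.5.
Rearranging, λ(410 − 87.5×2.3) = 87.5, so λ = 87.5/208.8 = 0.4192 per min.

0.419 per min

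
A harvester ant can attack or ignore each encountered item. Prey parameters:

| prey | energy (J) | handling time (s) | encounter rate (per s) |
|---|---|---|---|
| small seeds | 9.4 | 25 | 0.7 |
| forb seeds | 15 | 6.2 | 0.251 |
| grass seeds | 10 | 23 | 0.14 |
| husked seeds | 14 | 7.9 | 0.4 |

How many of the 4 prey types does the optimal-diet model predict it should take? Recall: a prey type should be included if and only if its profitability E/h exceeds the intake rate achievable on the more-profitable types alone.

2

E/h in descending order: forb seeds 2.42, husked seeds 1.77, grass seeds 0.435, small seeds 0.376 J/s. The optimal diet is the largest prefix of this list for which every included type satisfies E_i/h_i > R on the types above it.
Rate on top 1: 1.473. husked seeds: 1.77 > 1.473 → include.
Rate on top 2: 1.638. grass seeds: 0.435 < 1.638 → exclude; stop.
Optimal diet: forb seeds, husked seeds — 2 of 4 types.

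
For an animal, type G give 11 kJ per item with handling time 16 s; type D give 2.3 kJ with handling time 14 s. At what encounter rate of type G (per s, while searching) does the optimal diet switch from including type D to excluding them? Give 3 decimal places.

At the threshold, the rate on type G alone equals the profitability of type D: λ·11/(1 + λ·16) = 2.3/14 = 0.1643.
Rearranging, λ(11 − 0.1643×16) = 0.1643, so λ = 0.1643/8.371 = 0.01962 per s.

0.020 per s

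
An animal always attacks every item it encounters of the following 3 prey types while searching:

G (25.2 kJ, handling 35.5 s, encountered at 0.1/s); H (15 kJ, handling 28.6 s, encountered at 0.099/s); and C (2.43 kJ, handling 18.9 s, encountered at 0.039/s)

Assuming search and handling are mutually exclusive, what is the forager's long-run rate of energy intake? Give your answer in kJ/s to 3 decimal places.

R = Σλ_iE_i / (1 + Σλ_ih_i)
Numerator: 0.1×25.2 + 0.099×15 + 0.039×2.43 = 4.1
Denominator: 1 + 0.1×35.5 + 0.099×28.6 + 0.039×18.9 = 8.119
R = 4.1/8.119 = 0.505 kJ/s

0.505 kJ/s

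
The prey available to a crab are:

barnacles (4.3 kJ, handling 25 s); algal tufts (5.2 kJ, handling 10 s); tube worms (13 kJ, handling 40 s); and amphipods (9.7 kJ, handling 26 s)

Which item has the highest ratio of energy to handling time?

algal tufts

In descending order of E/h:
algal tufts: 5.2/10 = 0.52 kJ/s
amphipods: 9.7/26 = 0.373 kJ/s
tube worms: 13/40 = 0.325 kJ/s
barnacles: 4.3/25 = 0.172 kJ/s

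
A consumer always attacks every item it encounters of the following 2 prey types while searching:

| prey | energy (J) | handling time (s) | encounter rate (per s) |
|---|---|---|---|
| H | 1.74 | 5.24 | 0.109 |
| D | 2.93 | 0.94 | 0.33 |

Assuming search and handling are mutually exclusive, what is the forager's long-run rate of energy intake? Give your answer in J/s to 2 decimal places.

R = (0.109×1.74 + 0.33×2.93) / (1 + 0.109×5.24 + 0.33×0.94) = 1.157/1.881 = 0.6147 J/s.

0.61 J/s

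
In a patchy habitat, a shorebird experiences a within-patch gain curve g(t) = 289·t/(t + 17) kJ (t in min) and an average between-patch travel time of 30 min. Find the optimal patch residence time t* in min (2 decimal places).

Optimal t* satisfies g'(t*) = g(t*)/(T + t*).
g'(t) = 289·17/(t + 17)². Setting 289·17/(t+17)² = 289t/[(t+17)(30+t)] gives 17(30+t) = t(t+17), so t² = 17×30 = 510.
t* = √510 = 22.58 min.

22.58 min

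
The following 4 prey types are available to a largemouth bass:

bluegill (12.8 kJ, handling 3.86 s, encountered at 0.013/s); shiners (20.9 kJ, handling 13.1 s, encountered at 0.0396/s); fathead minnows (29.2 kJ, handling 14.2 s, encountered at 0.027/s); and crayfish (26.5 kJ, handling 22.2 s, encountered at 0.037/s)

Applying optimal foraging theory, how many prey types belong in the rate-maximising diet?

Rank by E/h (kJ/s): bluegill 3.32, fathead minnows 2.06, shiners 1.6, crayfish 1.19. Include each in turn until the next type's E/h falls below the running intake rate.
Rate on top 1: 0.1584. fathead minnows: 2.06 > 0.1584 → include.
Rate on top 2: 0.666. shiners: 1.6 > 0.666 → include.
Rate on top 3: 0.913. crayfish: 1.19 > 0.913 → include.
Optimal diet: bluegill, fathead minnows, shiners, crayfish — 4 of 4 types.

4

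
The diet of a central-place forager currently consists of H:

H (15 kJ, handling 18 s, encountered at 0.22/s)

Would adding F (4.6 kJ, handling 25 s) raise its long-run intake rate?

No

Current rate: (0.22×15)/(1 + 0.22×18) = 0.6653 kJ/s.
Profitability of F: 4.6/25 = 0.184 kJ/s.
Since 0.184 < R, time spent handling F is better spent searching.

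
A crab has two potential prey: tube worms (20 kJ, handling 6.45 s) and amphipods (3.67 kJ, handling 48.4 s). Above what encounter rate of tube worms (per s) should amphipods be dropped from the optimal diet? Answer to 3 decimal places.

0.004 per s

Drop amphipods once their profitability E₂/h₂ falls below the rate achievable on tube worms alone: E₂/h₂ = λE₁/(1 + λh₁).
Solve for λ: λE₁h₂ = E₂(1 + λh₁) → λ(E₁h₂ − E₂h₁) = E₂ → λ = E₂/(E₁h₂ − E₂h₁).
λ = 3.67/(20×48.4 − 3.67×6.45) = 3.67/944.3 = 0.003886 per s.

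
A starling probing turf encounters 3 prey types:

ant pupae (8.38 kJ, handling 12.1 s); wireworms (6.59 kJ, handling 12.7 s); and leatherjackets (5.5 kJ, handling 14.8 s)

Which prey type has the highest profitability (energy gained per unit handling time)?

ant pupae

In descending order of E/h:
ant pupae: 8.38/12.1 = 0.693 kJ/s
wireworms: 6.59/12.7 = 0.519 kJ/s
leatherjackets: 5.5/14.8 = 0.372 kJ/s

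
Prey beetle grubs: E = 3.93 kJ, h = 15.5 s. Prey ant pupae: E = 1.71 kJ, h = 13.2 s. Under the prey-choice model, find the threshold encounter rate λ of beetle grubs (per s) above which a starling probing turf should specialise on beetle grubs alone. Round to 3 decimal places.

0.067 per s

The zero-one rule: include ant pupae iff E₂/h₂ > λE₁/(1+λh₁). Equality gives the switch point.
λE₁h₂ = E₂ + λE₂h₁ ⇒ λ = E₂/(E₁h₂ − E₂h₁) = 1.71/(51.88 − 26.5) = 0.0674 per s.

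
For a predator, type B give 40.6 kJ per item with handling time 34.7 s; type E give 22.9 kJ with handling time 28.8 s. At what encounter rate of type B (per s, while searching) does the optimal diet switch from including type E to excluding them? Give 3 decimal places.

0.061 per s

The zero-one rule: include type E iff E₂/h₂ > λE₁/(1+λh₁). Equality gives the switch point.
λE₁h₂ = E₂ + λE₂h₁ ⇒ λ = E₂/(E₁h₂ − E₂h₁) = 22.9/(1169 − 794.6) = 0.06112 per s.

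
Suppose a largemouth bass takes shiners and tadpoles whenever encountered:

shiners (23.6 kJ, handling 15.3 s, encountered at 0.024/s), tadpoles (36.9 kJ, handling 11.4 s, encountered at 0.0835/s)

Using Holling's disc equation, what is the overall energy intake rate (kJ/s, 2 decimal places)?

R = Σλ_iE_i / (1 + Σλ_ih_i)
Numerator: 0.024×23.6 + 0.0835×36.9 = 3.648
Denominator: 1 + 0.024×15.3 + 0.0835×11.4 = 2.319
R = 3.648/2.319 = 1.573 kJ/s

1.57 kJ/s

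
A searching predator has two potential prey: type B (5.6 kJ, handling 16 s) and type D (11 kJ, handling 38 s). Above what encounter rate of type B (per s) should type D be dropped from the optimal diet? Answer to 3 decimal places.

The zero-one rule: include type D iff E₂/h₂ > λE₁/(1+λh₁). Equality gives the switch point.
λE₁h₂ = E₂ + λE₂h₁ ⇒ λ = E₂/(E₁h₂ − E₂h₁) = 11/(212.8 − 176) = 0.2989 per s.

0.299 per s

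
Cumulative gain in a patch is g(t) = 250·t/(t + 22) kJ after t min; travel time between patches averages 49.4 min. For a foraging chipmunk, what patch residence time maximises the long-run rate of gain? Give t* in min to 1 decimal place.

33.0 min

By the marginal value theorem, leave when the instantaneous gain rate g'(t) equals the habitat-wide average g(t)/(T + t).
g'(t) = 250·22/(t + 22)². Setting 250·22/(t+22)² = 250t/[(t+22)(49.4+t)] gives 22(49.4+t) = t(t+22), so t² = 22×49.4 = 1087.
t* = √1087 = 32.97 min.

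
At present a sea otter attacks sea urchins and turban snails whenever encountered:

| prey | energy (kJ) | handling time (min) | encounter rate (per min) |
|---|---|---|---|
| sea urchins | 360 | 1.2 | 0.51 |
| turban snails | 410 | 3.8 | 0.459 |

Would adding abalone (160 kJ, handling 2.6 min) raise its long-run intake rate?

Current rate: (0.51×360 + 0.459×410)/(1 + 0.51×1.2 + 0.459×3.8) = 110.8 kJ/min.
Profitability of abalone: 160/2.6 = 61.54 kJ/min.
61.54 < 110.8, so adding abalone would lower the average — exclude it.

No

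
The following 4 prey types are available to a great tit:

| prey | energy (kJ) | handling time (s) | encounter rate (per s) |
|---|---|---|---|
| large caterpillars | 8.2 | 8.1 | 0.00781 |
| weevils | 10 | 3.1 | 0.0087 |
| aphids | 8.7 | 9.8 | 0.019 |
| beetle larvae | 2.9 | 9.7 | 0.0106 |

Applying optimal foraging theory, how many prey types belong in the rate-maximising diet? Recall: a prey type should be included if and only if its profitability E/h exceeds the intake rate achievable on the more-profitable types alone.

4

E/h in descending order: weevils 3.23, large caterpillars 1.01, aphids 0.888, beetle larvae 0.299 kJ/s. The optimal diet is the largest prefix of this list for which every included type satisfies E_i/h_i > R on the types above it.
Rate on top 1: 0.08472. large caterpillars: 1.01 > 0.08472 → include.
Rate on top 2: 0.1385. aphids: 0.888 > 0.1385 → include.
Rate on top 3: 0.2478. beetle larvae: 0.299 > 0.2478 → include.
Optimal diet: weevils, large caterpillars, aphids, beetle larvae — 4 of 4 types.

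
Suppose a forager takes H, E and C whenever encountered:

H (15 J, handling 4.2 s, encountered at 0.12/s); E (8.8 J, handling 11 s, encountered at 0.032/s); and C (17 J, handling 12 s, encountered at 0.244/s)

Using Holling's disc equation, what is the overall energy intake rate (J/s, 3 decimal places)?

R = (0.12×15 + 0.032×8.8 + 0.244×17) / (1 + 0.12×4.2 + 0.032×11 + 0.244×12) = 6.23/4.784 = 1.302 J/s.

1.302 J/s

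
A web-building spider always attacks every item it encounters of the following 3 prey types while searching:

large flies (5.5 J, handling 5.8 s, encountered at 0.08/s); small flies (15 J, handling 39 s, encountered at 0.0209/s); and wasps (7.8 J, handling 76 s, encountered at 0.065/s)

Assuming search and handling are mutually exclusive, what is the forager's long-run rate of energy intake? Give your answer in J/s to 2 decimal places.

Energy encountered per unit search time: 0.08×5.5 + 0.0209×15 + 0.065×7.8 = 1.26 J/s.
Handling time per unit search time: 0.08×5.8 + 0.0209×39 + 0.065×76 = 6.219.
Rate = 1.26/(1 + 6.219) = 0.1746 J/s.

0.17 J/s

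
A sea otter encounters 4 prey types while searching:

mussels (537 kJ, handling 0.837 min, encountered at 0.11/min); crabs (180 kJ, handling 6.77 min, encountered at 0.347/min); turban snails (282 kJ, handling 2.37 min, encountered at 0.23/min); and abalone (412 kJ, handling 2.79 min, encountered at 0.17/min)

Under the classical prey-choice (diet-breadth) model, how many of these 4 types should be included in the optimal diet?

E/h in descending order: mussels 642, abalone 148, turban snails 119, crabs 26.6 kJ/min. The optimal diet is the largest prefix of this list for which every included type satisfies E_i/h_i > R on the types above it.
Rate on top 1: 54.09. abalone: 148 > 54.09 → include.
Rate on top 2: 82.43. turban snails: 119 > 82.43 → include.
Rate on top 3: 91.86. crabs: 26.6 < 91.86 → exclude; stop.
Optimal diet: mussels, abalone, turban snails — 3 of 4 types.

3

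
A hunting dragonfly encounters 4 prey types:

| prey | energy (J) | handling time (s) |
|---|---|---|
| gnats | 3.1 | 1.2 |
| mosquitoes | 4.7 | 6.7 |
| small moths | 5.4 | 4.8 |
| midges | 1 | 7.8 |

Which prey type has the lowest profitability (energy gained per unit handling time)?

midges

In descending order of E/h:
gnats: 3.1/1.2 = 2.58 J/s
small moths: 5.4/4.8 = 1.13 J/s
mosquitoes: 4.7/6.7 = 0.701 J/s
midges: 1/7.8 = 0.128 J/s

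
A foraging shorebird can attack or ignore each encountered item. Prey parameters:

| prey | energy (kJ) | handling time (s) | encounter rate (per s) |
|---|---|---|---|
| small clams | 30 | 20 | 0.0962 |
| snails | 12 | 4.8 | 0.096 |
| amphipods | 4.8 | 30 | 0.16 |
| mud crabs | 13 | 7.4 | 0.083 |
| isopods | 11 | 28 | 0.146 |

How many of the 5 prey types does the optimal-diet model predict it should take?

3

Rank by E/h (kJ/s): snails 2.5, mud crabs 1.76, small clams 1.5, isopods 0.393, amphipods 0.16. Include each in turn until the next type's E/h falls below the running intake rate.
Rate on top 1: 0.7886. mud crabs: 1.76 > 0.7886 → include.
Rate on top 2: 1.075. small clams: 1.5 > 1.075 → include.
Rate on top 3: 1.28. isopods: 0.393 < 1.28 → exclude; stop.
Optimal diet: snails, mud crabs, small clams — 3 of 5 types.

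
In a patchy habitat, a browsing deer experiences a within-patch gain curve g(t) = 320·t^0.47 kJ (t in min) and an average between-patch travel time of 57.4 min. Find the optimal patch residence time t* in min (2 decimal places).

Optimal t* satisfies g'(t*) = g(t*)/(T + t*).
g'(t) = 0.47·320·t^-0.53. Setting 0.47·320·t^-0.53 = 320·t^0.47/(57.4+t) gives 0.47(57.4+t) = t, so 0.53·t = 0.47×57.4.
t* = 0.47×57.4/0.53 = 50.9 min.

50.90 min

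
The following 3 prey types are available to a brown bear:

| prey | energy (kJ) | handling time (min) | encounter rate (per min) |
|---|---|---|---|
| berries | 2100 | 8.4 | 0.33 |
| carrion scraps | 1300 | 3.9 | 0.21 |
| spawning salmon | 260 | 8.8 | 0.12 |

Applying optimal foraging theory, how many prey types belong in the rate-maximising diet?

Rank by E/h (kJ/min): carrion scraps 333, berries 250, spawning salmon 29.5. Include each in turn until the next type's E/h falls below the running intake rate.
Rate on top 1: 150.1. berries: 250 > 150.1 → include.
Rate on top 2: 210.4. spawning salmon: 29.5 < 210.4 → exclude; stop.
Optimal diet: carrion scraps, berries — 2 of 3 types.

2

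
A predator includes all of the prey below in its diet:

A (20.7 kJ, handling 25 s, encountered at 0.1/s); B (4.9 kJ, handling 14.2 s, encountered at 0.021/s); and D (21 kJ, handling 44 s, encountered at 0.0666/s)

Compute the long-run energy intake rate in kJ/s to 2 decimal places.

0.53 kJ/s

R = Σλ_iE_i / (1 + Σλ_ih_i)
Numerator: 0.1×20.7 + 0.021×4.9 + 0.0666×21 = 3.571
Denominator: 1 + 0.1×25 + 0.021×14.2 + 0.0666×44 = 6.729
R = 3.571/6.729 = 0.5308 kJ/s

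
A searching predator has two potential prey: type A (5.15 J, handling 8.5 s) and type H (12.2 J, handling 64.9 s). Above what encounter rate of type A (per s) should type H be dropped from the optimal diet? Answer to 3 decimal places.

0.053 per s

Drop type H once their profitability E₂/h₂ falls below the rate achievable on type A alone: E₂/h₂ = λE₁/(1 + λh₁).
Solve for λ: λE₁h₂ = E₂(1 + λh₁) → λ(E₁h₂ − E₂h₁) = E₂ → λ = E₂/(E₁h₂ − E₂h₁).
λ = 12.2/(5.15×64.9 − 12.2×8.5) = 12.2/230.5 = 0.05292 per s.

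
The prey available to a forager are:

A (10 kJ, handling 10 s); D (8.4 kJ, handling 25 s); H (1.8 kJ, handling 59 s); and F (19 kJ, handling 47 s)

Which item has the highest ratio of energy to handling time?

A

In descending order of E/h:
A: 10/10 = 1 kJ/s
F: 19/47 = 0.404 kJ/s
D: 8.4/25 = 0.336 kJ/s
H: 1.8/59 = 0.0305 kJ/s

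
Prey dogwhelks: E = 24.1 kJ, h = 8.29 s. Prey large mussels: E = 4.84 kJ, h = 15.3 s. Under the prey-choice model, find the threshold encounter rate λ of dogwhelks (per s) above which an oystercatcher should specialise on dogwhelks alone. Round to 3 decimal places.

0.015 per s

At the threshold, the rate on dogwhelks alone equals the profitability of large mussels: λ·24.1/(1 + λ·8.29) = 4.84/15.3 = 0.3163.
Rearranging, λ(24.1 − 0.3163×8.29) = 0.3163, so λ = 0.3163/21.48 = 0.01473 per s.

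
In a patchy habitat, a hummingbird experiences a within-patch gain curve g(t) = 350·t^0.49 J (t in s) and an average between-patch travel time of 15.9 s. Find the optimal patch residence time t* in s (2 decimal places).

Optimal t* satisfies g'(t*) = g(t*)/(T + t*).
g'(t) = 0.49·350·t^-0.51. Setting 0.49·350·t^-0.51 = 350·t^0.49/(15.9+t) gives 0.49(15.9+t) = t, so 0.51·t = 0.49×15.9.
t* = 0.49×15.9/0.51 = 15.28 s.

15.28 s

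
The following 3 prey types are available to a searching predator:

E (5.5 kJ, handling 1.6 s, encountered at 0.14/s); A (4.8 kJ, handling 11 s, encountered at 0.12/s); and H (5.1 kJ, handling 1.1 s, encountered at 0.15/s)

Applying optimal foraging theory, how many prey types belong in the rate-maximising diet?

2

E/h in descending order: H 4.64, E 3.44, A 0.436 kJ/s. The optimal diet is the largest prefix of this list for which every included type satisfies E_i/h_i > R on the types above it.
Rate on top 1: 0.6567. E: 3.44 > 0.6567 → include.
Rate on top 2: 1.105. A: 0.436 < 1.105 → exclude; stop.
Optimal diet: H, E — 2 of 3 types.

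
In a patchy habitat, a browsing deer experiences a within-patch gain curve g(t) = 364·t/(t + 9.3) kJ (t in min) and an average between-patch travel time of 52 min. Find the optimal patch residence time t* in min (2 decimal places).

21.99 min

Maximise g(t)/(T+t): set derivative to zero → g'(t)(T+t) = g(t).
g'(t) = 364·9.3/(t + 9.3)². Setting 364·9.3/(t+9.3)² = 364t/[(t+9.3)(52+t)] gives 9.3(52+t) = t(t+9.3), so t² = 9.3×52 = 483.6.
t* = √483.6 = 21.99 min.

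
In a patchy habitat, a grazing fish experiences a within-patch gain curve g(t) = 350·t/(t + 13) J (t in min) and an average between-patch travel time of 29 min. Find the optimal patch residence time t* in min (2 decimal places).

19.42 min

Maximise g(t)/(T+t): set derivative to zero → g'(t)(T+t) = g(t).
g'(t) = 350·13/(t + 13)². Setting 350·13/(t+13)² = 350t/[(t+13)(29+t)] gives 13(29+t) = t(t+13), so t² = 13×29 = 377.
t* = √377 = 19.42 min.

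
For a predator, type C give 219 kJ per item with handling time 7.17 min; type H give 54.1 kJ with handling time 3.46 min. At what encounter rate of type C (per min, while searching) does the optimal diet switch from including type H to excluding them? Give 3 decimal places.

At the threshold, the rate on type C alone equals the profitability of type H: λ·219/(1 + λ·7.17) = 54.1/3.46 = 15.64.
Rearranging, λ(219 − 15.64×7.17) = 15.64, so λ = 15.64/106.9 = 0.1463 per min.

0.146 per min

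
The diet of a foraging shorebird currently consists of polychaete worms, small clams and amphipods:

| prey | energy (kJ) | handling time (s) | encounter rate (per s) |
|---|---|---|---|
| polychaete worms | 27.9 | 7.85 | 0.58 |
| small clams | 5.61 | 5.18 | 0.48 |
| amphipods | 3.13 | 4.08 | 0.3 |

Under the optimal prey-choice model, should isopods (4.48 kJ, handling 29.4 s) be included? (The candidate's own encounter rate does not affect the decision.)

No

Intake rate on the current diet: R = (0.58×27.9 + 0.48×5.61 + 0.3×3.13) / (1 + 0.58×7.85 + 0.48×5.18 + 0.3×4.08) = 19.81/9.263 = 2.139 kJ/s.
isopods: E/h = 4.48/29.4 = 0.1524 kJ/s.
0.1524 < 2.139, so adding isopods would lower the average — exclude it.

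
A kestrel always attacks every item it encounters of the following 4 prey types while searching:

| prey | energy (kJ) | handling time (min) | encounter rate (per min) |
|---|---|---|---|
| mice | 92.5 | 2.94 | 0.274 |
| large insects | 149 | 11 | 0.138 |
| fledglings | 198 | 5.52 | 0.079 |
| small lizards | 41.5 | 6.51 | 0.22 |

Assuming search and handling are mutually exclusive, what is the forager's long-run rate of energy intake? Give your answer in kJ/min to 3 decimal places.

R = (0.274×92.5 + 0.138×149 + 0.079×198 + 0.22×41.5) / (1 + 0.274×2.94 + 0.138×11 + 0.079×5.52 + 0.22×6.51) = 70.68/5.192 = 13.61 kJ/min.

13.613 kJ/min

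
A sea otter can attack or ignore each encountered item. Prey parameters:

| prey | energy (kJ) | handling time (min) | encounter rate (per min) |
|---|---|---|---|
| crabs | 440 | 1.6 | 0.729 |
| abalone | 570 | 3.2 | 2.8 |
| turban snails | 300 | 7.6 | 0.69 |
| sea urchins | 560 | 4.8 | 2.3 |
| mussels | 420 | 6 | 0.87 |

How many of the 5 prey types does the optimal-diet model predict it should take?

2

Rank by E/h (kJ/min): crabs 275, abalone 178, sea urchins 117, mussels 70, turban snails 39.5. Include each in turn until the next type's E/h falls below the running intake rate.
Rate on top 1: 148.1. abalone: 178 > 148.1 → include.
Rate on top 2: 172.3. sea urchins: 117 < 172.3 → exclude; stop.
Optimal diet: crabs, abalone — 2 of 5 types.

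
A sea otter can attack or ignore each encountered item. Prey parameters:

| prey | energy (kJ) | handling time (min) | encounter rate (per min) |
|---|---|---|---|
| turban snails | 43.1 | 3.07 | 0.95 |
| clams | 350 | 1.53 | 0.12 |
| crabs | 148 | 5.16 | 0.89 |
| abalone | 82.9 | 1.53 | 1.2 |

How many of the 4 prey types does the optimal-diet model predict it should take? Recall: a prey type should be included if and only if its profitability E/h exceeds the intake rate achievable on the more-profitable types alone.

Profitabilities (E/h, kJ/min): clams 229, abalone 54.2, crabs 28.7, turban snails 14. Add prey in this order while the next type's profitability exceeds the intake rate on those already taken.
Rate on top 1: 35.48. abalone: 54.2 > 35.48 → include.
Rate on top 2: 46.85. crabs: 28.7 < 46.85 → exclude; stop.
Optimal diet: clams, abalone — 2 of 4 types.

2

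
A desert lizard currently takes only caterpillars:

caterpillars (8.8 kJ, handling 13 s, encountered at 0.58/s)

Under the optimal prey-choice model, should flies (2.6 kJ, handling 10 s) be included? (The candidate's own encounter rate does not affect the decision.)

No

Intake rate on the current diet: R = (0.58×8.8) / (1 + 0.58×13) = 5.104/8.54 = 0.5977 kJ/s.
Profitability of flies: 2.6/10 = 0.26 kJ/s.
0.26 < 0.5977, so adding flies would lower the average — exclude it.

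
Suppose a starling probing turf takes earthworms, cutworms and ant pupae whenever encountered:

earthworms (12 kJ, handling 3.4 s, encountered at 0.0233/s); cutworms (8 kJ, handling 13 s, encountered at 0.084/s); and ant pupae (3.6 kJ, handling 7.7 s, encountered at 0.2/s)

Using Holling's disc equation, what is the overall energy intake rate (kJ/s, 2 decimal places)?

0.45 kJ/s

R = (0.0233×12 + 0.084×8 + 0.2×3.6) / (1 + 0.0233×3.4 + 0.084×13 + 0.2×7.7) = 1.672/3.711 = 0.4504 kJ/s.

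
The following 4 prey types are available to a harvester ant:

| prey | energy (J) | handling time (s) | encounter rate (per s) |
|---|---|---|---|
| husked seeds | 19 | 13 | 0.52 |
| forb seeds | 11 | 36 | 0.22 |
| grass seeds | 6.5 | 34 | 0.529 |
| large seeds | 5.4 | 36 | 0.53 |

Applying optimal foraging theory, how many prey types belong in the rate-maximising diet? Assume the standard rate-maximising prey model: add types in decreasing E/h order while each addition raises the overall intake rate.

1

Profitabilities (E/h, J/s): husked seeds 1.46, forb seeds 0.306, grass seeds 0.191, large seeds 0.15. Add prey in this order while the next type's profitability exceeds the intake rate on those already taken.
Rate on top 1: 1.273. forb seeds: 0.306 < 1.273 → exclude; stop.
Optimal diet: husked seeds — 1 of 4 types.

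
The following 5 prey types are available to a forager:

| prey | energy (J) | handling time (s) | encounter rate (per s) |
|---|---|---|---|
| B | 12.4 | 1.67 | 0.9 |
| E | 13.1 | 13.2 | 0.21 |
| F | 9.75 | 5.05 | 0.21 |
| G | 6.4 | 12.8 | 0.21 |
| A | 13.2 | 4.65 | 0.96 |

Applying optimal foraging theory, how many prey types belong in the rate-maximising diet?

Rank by E/h (J/s): B 7.43, A 2.84, F 1.93, E 0.992, G 0.5. Include each in turn until the next type's E/h falls below the running intake rate.
Rate on top 1: 4.459. A: 2.84 < 4.459 → exclude; stop.
Optimal diet: B — 1 of 5 types.

1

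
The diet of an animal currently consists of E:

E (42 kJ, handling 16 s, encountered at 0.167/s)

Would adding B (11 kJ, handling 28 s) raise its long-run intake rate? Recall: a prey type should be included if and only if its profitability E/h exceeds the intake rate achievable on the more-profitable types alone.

On E alone, R = ΣλE/(1+Σλh) = 7.014/3.672 = 1.91 kJ/s.
Profitability of B: 11/28 = 0.3929 kJ/s.
Since 0.3929 < R, time spent handling B is better spent searching.

No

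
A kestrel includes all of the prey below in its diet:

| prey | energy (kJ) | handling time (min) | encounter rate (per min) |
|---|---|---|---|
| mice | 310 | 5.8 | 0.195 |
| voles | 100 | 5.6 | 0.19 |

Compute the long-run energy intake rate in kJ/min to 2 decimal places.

24.87 kJ/min

R = (0.195×310 + 0.19×100) / (1 + 0.195×5.8 + 0.19×5.6) = 79.45/3.195 = 24.87 kJ/min.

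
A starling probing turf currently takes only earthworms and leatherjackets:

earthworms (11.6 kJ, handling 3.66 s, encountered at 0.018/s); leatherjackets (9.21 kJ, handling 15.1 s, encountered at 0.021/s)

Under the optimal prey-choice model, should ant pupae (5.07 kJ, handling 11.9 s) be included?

Yes

On earthworms and leatherjackets alone, R = ΣλE/(1+Σλh) = 0.4022/1.383 = 0.2908 kJ/s.
Profitability of ant pupae: 5.07/11.9 = 0.4261 kJ/s.
Since 0.4261 > R, including ant pupae increases the long-run rate.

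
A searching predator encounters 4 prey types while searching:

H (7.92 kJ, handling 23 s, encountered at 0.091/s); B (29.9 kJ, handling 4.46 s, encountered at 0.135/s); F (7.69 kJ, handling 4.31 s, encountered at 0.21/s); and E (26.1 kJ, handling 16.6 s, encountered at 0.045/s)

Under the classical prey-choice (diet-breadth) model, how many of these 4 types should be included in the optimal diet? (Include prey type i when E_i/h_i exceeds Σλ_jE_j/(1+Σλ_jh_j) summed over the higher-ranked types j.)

1

Profitabilities (E/h, kJ/s): B 6.7, F 1.78, E 1.57, H 0.344. Add prey in this order while the next type's profitability exceeds the intake rate on those already taken.
Rate on top 1: 2.52. F: 1.78 < 2.52 → exclude; stop.
Optimal diet: B — 1 of 4 types.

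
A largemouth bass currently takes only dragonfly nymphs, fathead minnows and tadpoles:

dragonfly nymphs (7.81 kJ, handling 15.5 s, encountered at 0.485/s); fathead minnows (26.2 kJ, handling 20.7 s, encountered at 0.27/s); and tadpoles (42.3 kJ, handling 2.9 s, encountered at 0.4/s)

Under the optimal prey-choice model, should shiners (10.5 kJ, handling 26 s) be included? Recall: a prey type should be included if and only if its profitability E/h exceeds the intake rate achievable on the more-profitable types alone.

No

On dragonfly nymphs, fathead minnows and tadpoles alone, R = ΣλE/(1+Σλh) = 27.78/15.27 = 1.82 kJ/s.
shiners: E/h = 10.5/26 = 0.4038 kJ/s.
0.4038 < 1.82, so adding shiners would lower the average — exclude it.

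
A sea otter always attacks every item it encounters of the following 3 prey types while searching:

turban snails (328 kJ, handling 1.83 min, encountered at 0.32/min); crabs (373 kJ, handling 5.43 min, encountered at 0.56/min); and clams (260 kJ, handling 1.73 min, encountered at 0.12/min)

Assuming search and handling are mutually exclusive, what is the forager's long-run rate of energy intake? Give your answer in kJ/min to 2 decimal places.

R = (0.32×328 + 0.56×373 + 0.12×260) / (1 + 0.32×1.83 + 0.56×5.43 + 0.12×1.73) = 345/4.834 = 71.38 kJ/min.

71.38 kJ/min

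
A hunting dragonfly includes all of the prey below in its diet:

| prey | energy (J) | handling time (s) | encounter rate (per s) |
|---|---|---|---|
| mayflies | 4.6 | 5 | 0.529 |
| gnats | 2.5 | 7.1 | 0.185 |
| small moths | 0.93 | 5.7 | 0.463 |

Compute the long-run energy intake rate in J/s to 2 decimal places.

R = (0.529×4.6 + 0.185×2.5 + 0.463×0.93) / (1 + 0.529×5 + 0.185×7.1 + 0.463×5.7) = 3.326/7.598 = 0.4378 J/s.

0.44 J/s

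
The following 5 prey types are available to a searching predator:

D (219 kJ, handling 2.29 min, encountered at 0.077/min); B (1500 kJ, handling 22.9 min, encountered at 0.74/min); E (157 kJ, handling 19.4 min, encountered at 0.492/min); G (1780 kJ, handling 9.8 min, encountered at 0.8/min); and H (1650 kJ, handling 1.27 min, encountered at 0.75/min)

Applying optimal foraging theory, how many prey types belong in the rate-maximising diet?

1

Rank by E/h (kJ/min): H 1.3e+03, G 182, D 95.6, B 65.5, E 8.09. Include each in turn until the next type's E/h falls below the running intake rate.
Rate on top 1: 633.8. G: 182 < 633.8 → exclude; stop.
Optimal diet: H — 1 of 5 types.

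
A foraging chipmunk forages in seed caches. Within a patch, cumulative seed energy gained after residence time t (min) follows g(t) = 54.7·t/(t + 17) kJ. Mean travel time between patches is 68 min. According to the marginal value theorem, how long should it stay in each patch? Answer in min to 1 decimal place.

Optimal t* satisfies g'(t*) = g(t*)/(T + t*).
g'(t) = 54.7·17/(t + 17)². Setting 54.7·17/(t+17)² = 54.7t/[(t+17)(68+t)] gives 17(68+t) = t(t+17), so t² = 17×68 = 1156.
t* = √1156 = 34 min.

34.0 min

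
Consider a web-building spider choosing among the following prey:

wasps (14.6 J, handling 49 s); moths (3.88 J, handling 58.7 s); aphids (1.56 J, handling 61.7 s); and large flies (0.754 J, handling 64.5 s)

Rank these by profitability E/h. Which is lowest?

large flies

In descending order of E/h:
wasps: 14.6/49 = 0.298 J/s
moths: 3.88/58.7 = 0.0661 J/s
aphids: 1.56/61.7 = 0.0253 J/s
large flies: 0.754/64.5 = 0.0117 J/s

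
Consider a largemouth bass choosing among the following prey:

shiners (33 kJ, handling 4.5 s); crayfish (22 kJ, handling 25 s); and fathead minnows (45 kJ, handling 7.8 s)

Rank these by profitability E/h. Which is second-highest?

Profitability E/h (kJ/s): shiners = 33/4.5 = 7.33, crayfish = 22/25 = 0.88, fathead minnows = 45/7.8 = 5.77.
Ranked: shiners > fathead minnows > crayfish.

fathead minnows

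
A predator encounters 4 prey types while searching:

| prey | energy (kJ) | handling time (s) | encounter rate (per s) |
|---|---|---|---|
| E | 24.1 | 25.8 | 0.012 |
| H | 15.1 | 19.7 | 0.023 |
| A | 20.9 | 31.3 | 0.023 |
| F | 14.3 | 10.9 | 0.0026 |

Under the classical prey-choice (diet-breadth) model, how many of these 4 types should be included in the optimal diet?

4

Rank by E/h (kJ/s): F 1.31, E 0.934, H 0.766, A 0.668. Include each in turn until the next type's E/h falls below the running intake rate.
Rate on top 1: 0.03616. E: 0.934 > 0.03616 → include.
Rate on top 2: 0.2439. H: 0.766 > 0.2439 → include.
Rate on top 3: 0.3761. A: 0.668 > 0.3761 → include.
Optimal diet: F, E, H, A — 4 of 4 types.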